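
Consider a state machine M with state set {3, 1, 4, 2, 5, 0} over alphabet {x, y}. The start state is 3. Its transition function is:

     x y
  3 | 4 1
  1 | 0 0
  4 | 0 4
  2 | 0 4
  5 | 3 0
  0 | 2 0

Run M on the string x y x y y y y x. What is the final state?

start at 3
read 'x': 3 → 4
read 'y': 4 → 4
read 'x': 4 → 0
read 'y': 0 → 0
read 'y': 0 → 0
read 'y': 0 → 0
read 'y': 0 → 0
read 'x': 0 → 2

2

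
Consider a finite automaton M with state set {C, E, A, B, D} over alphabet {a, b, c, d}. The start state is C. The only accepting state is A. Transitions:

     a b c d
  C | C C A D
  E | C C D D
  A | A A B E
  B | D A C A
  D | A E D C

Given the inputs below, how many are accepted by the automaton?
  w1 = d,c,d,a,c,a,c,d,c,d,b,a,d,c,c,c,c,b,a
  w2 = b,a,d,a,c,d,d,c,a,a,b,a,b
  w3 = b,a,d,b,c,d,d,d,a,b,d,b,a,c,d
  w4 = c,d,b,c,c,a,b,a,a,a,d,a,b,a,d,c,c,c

1

w1: C → D → D → C → C → A → A → B → A → B → A → A → A → E → D → D → D → D → E → C  → end C, rejected
w2: C → C → C → D → A → B → A → E → D → A → A → A → A → A  → end A, accepted
w3: C → C → C → D → E → D → C → D → C → C → C → D → E → C → A → E  → end E, rejected
w4: C → A → E → C → A → B → D → E → C → C → C → D → A → A → A → E → D → D → D  → end D, rejected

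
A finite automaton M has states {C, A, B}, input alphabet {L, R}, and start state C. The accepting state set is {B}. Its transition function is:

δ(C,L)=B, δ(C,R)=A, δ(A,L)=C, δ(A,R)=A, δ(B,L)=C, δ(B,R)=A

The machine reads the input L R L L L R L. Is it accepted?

No

C → B → A → C → B → C → A → C
End state C is not accepting.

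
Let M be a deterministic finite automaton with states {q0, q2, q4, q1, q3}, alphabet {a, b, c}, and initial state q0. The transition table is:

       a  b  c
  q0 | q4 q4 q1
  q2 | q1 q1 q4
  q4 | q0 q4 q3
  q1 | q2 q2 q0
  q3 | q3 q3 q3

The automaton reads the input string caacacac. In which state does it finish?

q3

start at q0
read 'c': q0 → q1
read 'a': q1 → q2
read 'a': q2 → q1
read 'c': q1 → q0
read 'a': q0 → q4
read 'c': q4 → q3
read 'a': q3 → q3
read 'c': q3 → q3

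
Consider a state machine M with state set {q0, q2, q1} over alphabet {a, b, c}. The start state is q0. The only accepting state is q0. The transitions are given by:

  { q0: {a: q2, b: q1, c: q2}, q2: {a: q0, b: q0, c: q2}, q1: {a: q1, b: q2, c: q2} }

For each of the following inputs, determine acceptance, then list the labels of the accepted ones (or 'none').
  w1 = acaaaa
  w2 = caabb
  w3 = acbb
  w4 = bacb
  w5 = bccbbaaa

w1:
  start at q0
  read 'a': q0 → q2
  read 'c': q2 → q2
  read 'a': q2 → q0
  read 'a': q0 → q2
  read 'a': q2 → q0
  read 'a': q0 → q2
  end q2, rejected
w2:
  start at q0
  read 'c': q0 → q2
  read 'a': q2 → q0
  read 'a': q0 → q2
  read 'b': q2 → q0
  read 'b': q0 → q1
  end q1, rejected
w3:
  start at q0
  read 'a': q0 → q2
  read 'c': q2 → q2
  read 'b': q2 → q0
  read 'b': q0 → q1
  end q1, rejected
w4:
  start at q0
  read 'b': q0 → q1
  read 'a': q1 → q1
  read 'c': q1 → q2
  read 'b': q2 → q0
  end q0, accepted
w5:
  start at q0
  read 'b': q0 → q1
  read 'c': q1 → q2
  read 'c': q2 → q2
  read 'b': q2 → q0
  read 'b': q0 → q1
  read 'a': q1 → q1
  read 'a': q1 → q1
  read 'a': q1 → q1
  end q1, rejected

w4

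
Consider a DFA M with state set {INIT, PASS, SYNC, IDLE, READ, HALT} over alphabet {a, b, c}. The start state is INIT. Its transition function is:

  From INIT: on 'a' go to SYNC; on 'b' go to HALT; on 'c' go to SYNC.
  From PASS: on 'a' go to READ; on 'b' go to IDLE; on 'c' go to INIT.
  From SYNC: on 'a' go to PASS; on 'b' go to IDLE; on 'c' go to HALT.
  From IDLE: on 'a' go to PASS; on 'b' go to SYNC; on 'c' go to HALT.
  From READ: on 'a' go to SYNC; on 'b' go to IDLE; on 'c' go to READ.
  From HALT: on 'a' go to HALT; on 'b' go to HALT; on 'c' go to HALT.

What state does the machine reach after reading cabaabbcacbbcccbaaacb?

Trace: INIT -c-> SYNC -a-> PASS -b-> IDLE -a-> PASS -a-> READ -b-> IDLE -b-> SYNC -c-> HALT -a-> HALT -c-> HALT -b-> HALT -b-> HALT -c-> HALT -c-> HALT -c-> HALT -b-> HALT -a-> HALT -a-> HALT -a-> HALT -c-> HALT -b-> HALT

HALT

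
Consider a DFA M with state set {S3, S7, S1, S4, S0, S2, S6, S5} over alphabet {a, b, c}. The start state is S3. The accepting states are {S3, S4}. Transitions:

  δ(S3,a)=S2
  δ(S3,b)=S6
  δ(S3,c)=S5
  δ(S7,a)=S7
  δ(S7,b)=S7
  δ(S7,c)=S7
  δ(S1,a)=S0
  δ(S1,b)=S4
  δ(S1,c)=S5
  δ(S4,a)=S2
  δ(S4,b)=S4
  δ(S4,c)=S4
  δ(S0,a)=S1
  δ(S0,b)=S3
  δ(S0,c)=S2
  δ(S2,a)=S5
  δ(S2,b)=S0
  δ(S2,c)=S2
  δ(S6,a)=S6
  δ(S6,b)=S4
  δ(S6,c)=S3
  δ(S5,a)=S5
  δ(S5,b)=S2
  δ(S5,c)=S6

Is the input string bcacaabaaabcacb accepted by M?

Yes

S3 → S6 → S3 → S2 → S2 → S5 → S5 → S2 → S5 → S5 → S5 → S2 → S2 → S5 → S6 → S4
End state S4 is accepting.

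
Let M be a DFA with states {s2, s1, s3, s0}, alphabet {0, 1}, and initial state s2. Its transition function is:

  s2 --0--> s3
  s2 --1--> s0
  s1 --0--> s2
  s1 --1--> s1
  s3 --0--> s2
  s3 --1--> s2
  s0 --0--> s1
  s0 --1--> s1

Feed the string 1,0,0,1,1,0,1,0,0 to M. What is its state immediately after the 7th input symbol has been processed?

s0

s2 → s0 → s1 → s2 → s0 → s1 → s2 → s0
After 7 symbols: s0.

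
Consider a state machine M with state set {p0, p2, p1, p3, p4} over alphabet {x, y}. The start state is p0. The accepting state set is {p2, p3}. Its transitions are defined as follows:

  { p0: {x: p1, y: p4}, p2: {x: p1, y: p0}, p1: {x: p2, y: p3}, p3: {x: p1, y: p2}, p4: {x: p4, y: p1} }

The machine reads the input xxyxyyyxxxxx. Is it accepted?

start at p0
read 'x': p0 → p1
read 'x': p1 → p2
read 'y': p2 → p0
read 'x': p0 → p1
read 'y': p1 → p3
read 'y': p3 → p2
read 'y': p2 → p0
read 'x': p0 → p1
read 'x': p1 → p2
read 'x': p2 → p1
read 'x': p1 → p2
read 'x': p2 → p1
End state p1 is not accepting.

No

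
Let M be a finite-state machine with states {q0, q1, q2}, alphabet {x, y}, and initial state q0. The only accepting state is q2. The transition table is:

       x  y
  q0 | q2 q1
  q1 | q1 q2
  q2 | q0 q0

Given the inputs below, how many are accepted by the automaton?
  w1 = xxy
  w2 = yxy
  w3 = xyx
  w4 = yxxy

w1: q0 → q2 → q0 → q1  → end q1, rejected
w2: q0 → q1 → q1 → q2  → end q2, accepted
w3: q0 → q2 → q0 → q2  → end q2, accepted
w4: q0 → q1 → q1 → q1 → q2  → end q2, accepted

3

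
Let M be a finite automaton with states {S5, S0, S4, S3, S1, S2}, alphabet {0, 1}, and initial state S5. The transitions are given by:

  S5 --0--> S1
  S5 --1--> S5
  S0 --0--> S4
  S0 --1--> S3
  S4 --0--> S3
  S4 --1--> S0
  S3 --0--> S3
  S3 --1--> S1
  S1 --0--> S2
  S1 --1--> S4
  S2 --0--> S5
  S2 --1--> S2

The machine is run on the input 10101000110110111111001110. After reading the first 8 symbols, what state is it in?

S5 → S5 → S1 → S4 → S3 → S1 → S2 → S5 → S1
After 8 symbols: S1.

S1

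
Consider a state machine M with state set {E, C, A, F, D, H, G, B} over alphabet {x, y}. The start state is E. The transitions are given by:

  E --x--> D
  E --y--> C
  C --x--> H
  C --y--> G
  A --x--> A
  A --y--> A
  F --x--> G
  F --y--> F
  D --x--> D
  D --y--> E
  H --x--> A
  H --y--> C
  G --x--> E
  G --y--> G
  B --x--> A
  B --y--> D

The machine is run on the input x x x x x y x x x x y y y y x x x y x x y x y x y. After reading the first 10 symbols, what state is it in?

D

Trace: E -x-> D -x-> D -x-> D -x-> D -x-> D -y-> E -x-> D -x-> D -x-> D -x-> D
After 10 symbols: D.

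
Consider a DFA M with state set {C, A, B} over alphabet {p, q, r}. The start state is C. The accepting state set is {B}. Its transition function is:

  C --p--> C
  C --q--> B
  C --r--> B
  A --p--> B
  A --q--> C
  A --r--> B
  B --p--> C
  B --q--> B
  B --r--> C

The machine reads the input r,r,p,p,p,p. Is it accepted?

No

Trace: C -r-> B -r-> C -p-> C -p-> C -p-> C -p-> C
End state C is not accepting.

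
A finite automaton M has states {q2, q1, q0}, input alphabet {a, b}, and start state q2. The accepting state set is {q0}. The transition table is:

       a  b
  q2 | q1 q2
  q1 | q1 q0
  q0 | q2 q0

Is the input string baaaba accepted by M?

No

Trace: q2 -b-> q2 -a-> q1 -a-> q1 -a-> q1 -b-> q0 -a-> q2
End state q2 is not accepting.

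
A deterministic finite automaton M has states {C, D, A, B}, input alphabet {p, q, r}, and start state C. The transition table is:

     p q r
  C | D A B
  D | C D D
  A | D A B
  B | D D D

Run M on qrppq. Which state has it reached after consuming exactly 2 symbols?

B

Trace: C -q-> A -r-> B
After 2 symbols: B.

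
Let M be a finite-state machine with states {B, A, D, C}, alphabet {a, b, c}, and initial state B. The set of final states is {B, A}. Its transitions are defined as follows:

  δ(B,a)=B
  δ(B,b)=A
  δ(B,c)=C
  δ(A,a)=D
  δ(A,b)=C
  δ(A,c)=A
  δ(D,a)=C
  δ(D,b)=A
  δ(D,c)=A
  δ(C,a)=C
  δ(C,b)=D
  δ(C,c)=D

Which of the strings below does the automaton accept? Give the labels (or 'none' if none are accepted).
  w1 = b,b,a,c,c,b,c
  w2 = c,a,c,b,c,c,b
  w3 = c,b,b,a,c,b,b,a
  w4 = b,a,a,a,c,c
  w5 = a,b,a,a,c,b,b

w4

w1: B → A → C → C → D → A → C → D  → end D, rejected
w2: B → C → C → D → A → A → A → C  → end C, rejected
w3: B → C → D → A → D → A → C → D → C  → end C, rejected
w4: B → A → D → C → C → D → A  → end A, accepted
w5: B → B → A → D → C → D → A → C  → end C, rejected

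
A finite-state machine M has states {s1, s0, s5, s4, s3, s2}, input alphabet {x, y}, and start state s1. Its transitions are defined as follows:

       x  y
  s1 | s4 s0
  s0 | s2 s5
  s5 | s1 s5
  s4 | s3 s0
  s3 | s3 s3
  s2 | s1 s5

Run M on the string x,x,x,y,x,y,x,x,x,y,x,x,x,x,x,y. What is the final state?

start at s1
read 'x': s1 → s4
read 'x': s4 → s3
read 'x': s3 → s3
read 'y': s3 → s3
read 'x': s3 → s3
read 'y': s3 → s3
read 'x': s3 → s3
read 'x': s3 → s3
read 'x': s3 → s3
read 'y': s3 → s3
read 'x': s3 → s3
read 'x': s3 → s3
read 'x': s3 → s3
read 'x': s3 → s3
read 'x': s3 → s3
read 'y': s3 → s3

s3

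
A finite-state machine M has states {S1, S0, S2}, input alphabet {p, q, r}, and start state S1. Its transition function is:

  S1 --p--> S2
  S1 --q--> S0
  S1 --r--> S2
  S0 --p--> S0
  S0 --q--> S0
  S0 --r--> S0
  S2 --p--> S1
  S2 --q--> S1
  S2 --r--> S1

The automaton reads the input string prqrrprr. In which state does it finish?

S1 → S2 → S1 → S0 → S0 → S0 → S0 → S0 → S0

S0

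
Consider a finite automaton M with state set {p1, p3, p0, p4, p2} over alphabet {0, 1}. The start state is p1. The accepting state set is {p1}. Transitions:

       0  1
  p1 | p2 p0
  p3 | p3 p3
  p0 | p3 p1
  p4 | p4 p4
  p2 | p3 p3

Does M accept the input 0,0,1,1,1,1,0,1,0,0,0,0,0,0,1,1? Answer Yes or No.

p1 → p2 → p3 → p3 → p3 → p3 → p3 → p3 → p3 → p3 → p3 → p3 → p3 → p3 → p3 → p3 → p3
End state p3 is not accepting.

No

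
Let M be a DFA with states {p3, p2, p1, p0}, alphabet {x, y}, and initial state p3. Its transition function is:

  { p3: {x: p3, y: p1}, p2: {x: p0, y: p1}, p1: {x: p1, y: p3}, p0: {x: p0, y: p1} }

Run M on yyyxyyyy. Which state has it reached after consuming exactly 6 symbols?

p3 → p1 → p3 → p1 → p1 → p3 → p1
After 6 symbols: p1.

p1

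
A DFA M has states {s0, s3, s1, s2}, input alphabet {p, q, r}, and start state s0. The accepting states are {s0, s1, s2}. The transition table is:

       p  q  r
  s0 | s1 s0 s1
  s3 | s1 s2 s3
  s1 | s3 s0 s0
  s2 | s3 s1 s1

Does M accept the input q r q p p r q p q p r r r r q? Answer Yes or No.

Trace: s0 -q-> s0 -r-> s1 -q-> s0 -p-> s1 -p-> s3 -r-> s3 -q-> s2 -p-> s3 -q-> s2 -p-> s3 -r-> s3 -r-> s3 -r-> s3 -r-> s3 -q-> s2
End state s2 is accepting.

Yes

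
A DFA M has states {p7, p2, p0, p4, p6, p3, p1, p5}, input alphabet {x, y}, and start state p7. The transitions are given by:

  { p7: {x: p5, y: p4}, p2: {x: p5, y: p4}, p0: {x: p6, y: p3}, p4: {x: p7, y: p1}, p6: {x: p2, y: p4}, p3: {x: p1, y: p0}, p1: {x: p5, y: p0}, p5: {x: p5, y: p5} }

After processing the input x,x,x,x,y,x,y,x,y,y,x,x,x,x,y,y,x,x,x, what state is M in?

p5

Trace: p7 -x-> p5 -x-> p5 -x-> p5 -x-> p5 -y-> p5 -x-> p5 -y-> p5 -x-> p5 -y-> p5 -y-> p5 -x-> p5 -x-> p5 -x-> p5 -x-> p5 -y-> p5 -y-> p5 -x-> p5 -x-> p5 -x-> p5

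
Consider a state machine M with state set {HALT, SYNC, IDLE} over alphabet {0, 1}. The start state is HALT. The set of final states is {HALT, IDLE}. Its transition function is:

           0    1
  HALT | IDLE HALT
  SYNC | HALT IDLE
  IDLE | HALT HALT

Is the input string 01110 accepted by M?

HALT → IDLE → HALT → HALT → HALT → IDLE
End state IDLE is accepting.

Yes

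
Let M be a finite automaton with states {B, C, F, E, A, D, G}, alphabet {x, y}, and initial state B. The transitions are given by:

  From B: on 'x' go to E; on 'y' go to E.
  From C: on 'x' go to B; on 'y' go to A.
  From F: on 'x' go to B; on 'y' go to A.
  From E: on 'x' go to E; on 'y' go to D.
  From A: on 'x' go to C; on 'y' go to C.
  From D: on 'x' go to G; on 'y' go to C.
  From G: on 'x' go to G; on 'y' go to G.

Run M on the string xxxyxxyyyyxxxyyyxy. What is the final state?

G

B → E → E → E → D → G → G → G → G → G → G → G → G → G → G → G → G → G → G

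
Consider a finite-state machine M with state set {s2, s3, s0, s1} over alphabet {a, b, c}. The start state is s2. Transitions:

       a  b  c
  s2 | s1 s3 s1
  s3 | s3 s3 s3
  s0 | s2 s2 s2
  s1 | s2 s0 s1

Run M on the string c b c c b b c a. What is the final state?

Trace: s2 -c-> s1 -b-> s0 -c-> s2 -c-> s1 -b-> s0 -b-> s2 -c-> s1 -a-> s2

s2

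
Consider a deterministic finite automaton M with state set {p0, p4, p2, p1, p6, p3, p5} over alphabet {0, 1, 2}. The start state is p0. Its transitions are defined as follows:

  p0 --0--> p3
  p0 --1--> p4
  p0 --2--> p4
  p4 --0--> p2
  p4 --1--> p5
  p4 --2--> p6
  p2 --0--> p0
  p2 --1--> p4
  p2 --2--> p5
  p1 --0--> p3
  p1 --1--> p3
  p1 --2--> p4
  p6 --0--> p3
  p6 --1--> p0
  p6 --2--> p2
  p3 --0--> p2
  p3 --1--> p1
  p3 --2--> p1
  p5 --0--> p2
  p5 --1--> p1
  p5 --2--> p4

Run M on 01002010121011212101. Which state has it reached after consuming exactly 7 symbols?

start at p0
read '0': p0 → p3
read '1': p3 → p1
read '0': p1 → p3
read '0': p3 → p2
read '2': p2 → p5
read '0': p5 → p2
read '1': p2 → p4
After 7 symbols: p4.

p4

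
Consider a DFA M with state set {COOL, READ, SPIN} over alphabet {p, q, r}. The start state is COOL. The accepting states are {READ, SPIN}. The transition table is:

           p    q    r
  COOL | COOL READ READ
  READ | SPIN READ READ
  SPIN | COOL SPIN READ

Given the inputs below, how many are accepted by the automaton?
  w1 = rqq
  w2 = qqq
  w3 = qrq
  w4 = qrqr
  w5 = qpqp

w1: Trace: COOL -r-> READ -q-> READ -q-> READ  → end READ, accepted
w2: Trace: COOL -q-> READ -q-> READ -q-> READ  → end READ, accepted
w3: Trace: COOL -q-> READ -r-> READ -q-> READ  → end READ, accepted
w4: Trace: COOL -q-> READ -r-> READ -q-> READ -r-> READ  → end READ, accepted
w5: Trace: COOL -q-> READ -p-> SPIN -q-> SPIN -p-> COOL  → end COOL, rejected

4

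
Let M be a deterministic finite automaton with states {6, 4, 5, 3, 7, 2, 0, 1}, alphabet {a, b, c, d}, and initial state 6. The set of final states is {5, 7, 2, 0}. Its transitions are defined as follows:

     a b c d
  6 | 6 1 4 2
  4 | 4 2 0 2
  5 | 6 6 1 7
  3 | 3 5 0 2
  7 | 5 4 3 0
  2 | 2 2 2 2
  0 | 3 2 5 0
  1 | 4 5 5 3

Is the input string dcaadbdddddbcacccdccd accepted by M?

6 → 2 → 2 → 2 → 2 → 2 → 2 → 2 → 2 → 2 → 2 → 2 → 2 → 2 → 2 → 2 → 2 → 2 → 2 → 2 → 2 → 2
End state 2 is accepting.

Yes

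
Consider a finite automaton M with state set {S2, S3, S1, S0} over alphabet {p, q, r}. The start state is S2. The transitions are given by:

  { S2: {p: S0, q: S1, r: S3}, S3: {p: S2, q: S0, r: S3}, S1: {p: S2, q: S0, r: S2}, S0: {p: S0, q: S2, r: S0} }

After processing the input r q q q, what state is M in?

Trace: S2 -r-> S3 -q-> S0 -q-> S2 -q-> S1

S1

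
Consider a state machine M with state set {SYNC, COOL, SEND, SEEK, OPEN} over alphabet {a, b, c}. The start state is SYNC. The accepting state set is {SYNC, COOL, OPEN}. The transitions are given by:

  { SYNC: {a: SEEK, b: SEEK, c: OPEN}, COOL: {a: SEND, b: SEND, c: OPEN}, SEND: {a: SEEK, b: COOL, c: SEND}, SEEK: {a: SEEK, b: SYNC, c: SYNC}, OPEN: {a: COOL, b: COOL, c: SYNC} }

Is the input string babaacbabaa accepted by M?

No

Trace: SYNC -b-> SEEK -a-> SEEK -b-> SYNC -a-> SEEK -a-> SEEK -c-> SYNC -b-> SEEK -a-> SEEK -b-> SYNC -a-> SEEK -a-> SEEK
End state SEEK is not accepting.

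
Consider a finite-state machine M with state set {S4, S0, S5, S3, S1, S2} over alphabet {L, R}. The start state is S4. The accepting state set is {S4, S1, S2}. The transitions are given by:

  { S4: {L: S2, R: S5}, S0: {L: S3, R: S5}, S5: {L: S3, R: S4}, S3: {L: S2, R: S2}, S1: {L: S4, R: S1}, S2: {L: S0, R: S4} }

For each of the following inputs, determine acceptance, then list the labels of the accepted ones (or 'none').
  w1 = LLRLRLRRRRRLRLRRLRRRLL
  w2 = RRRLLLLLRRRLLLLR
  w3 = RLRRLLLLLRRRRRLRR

w2, w3

w1: Trace: S4 -L-> S2 -L-> S0 -R-> S5 -L-> S3 -R-> S2 -L-> S0 -R-> S5 -R-> S4 -R-> S5 -R-> S4 -R-> S5 -L-> S3 -R-> S2 -L-> S0 -R-> S5 -R-> S4 -L-> S2 -R-> S4 -R-> S5 -R-> S4 -L-> S2 -L-> S0  → end S0, rejected
w2: Trace: S4 -R-> S5 -R-> S4 -R-> S5 -L-> S3 -L-> S2 -L-> S0 -L-> S3 -L-> S2 -R-> S4 -R-> S5 -R-> S4 -L-> S2 -L-> S0 -L-> S3 -L-> S2 -R-> S4  → end S4, accepted
w3: Trace: S4 -R-> S5 -L-> S3 -R-> S2 -R-> S4 -L-> S2 -L-> S0 -L-> S3 -L-> S2 -L-> S0 -R-> S5 -R-> S4 -R-> S5 -R-> S4 -R-> S5 -L-> S3 -R-> S2 -R-> S4  → end S4, accepted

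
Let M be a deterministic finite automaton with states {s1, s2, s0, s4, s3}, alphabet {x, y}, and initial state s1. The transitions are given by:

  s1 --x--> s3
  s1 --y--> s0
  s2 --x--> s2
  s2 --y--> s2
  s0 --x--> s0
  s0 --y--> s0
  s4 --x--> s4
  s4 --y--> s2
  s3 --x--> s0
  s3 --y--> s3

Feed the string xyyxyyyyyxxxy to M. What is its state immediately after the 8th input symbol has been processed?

s0

start at s1
read 'x': s1 → s3
read 'y': s3 → s3
read 'y': s3 → s3
read 'x': s3 → s0
read 'y': s0 → s0
read 'y': s0 → s0
read 'y': s0 → s0
read 'y': s0 → s0
After 8 symbols: s0.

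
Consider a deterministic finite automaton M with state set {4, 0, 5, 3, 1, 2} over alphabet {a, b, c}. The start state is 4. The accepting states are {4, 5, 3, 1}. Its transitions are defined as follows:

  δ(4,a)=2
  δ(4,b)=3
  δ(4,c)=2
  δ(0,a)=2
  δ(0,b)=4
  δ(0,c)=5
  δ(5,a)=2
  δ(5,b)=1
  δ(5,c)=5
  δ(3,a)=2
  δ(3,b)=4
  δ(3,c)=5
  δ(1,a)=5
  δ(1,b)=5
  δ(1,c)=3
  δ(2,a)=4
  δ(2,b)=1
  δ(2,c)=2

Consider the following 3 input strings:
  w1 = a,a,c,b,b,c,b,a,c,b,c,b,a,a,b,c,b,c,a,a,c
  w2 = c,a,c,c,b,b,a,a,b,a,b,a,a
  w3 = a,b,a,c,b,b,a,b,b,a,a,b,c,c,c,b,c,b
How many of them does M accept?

1

w1: Trace: 4 -a-> 2 -a-> 4 -c-> 2 -b-> 1 -b-> 5 -c-> 5 -b-> 1 -a-> 5 -c-> 5 -b-> 1 -c-> 3 -b-> 4 -a-> 2 -a-> 4 -b-> 3 -c-> 5 -b-> 1 -c-> 3 -a-> 2 -a-> 4 -c-> 2  → end 2, rejected
w2: Trace: 4 -c-> 2 -a-> 4 -c-> 2 -c-> 2 -b-> 1 -b-> 5 -a-> 2 -a-> 4 -b-> 3 -a-> 2 -b-> 1 -a-> 5 -a-> 2  → end 2, rejected
w3: Trace: 4 -a-> 2 -b-> 1 -a-> 5 -c-> 5 -b-> 1 -b-> 5 -a-> 2 -b-> 1 -b-> 5 -a-> 2 -a-> 4 -b-> 3 -c-> 5 -c-> 5 -c-> 5 -b-> 1 -c-> 3 -b-> 4  → end 4, accepted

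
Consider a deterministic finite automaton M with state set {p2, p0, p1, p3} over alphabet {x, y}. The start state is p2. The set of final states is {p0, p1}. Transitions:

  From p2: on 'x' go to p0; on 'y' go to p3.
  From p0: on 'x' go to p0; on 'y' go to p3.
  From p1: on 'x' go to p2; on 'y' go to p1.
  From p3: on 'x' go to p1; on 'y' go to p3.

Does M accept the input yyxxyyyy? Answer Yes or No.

No

start at p2
read 'y': p2 → p3
read 'y': p3 → p3
read 'x': p3 → p1
read 'x': p1 → p2
read 'y': p2 → p3
read 'y': p3 → p3
read 'y': p3 → p3
read 'y': p3 → p3
End state p3 is not accepting.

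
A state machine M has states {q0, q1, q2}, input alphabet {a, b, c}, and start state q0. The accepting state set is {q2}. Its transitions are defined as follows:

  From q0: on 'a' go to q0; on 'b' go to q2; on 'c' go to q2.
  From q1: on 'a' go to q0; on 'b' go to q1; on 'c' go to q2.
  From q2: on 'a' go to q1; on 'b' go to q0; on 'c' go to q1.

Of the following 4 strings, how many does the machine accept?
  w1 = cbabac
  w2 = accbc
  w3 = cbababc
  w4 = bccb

w1: q0 → q2 → q0 → q0 → q2 → q1 → q2  → end q2, accepted
w2: q0 → q0 → q2 → q1 → q1 → q2  → end q2, accepted
w3: q0 → q2 → q0 → q0 → q2 → q1 → q1 → q2  → end q2, accepted
w4: q0 → q2 → q1 → q2 → q0  → end q0, rejected

3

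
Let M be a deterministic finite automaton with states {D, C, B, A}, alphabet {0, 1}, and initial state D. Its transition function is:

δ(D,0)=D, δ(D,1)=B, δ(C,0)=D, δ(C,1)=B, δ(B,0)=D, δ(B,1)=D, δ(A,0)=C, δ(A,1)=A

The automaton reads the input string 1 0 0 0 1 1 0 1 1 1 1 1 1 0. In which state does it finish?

start at D
read '1': D → B
read '0': B → D
read '0': D → D
read '0': D → D
read '1': D → B
read '1': B → D
read '0': D → D
read '1': D → B
read '1': B → D
read '1': D → B
read '1': B → D
read '1': D → B
read '1': B → D
read '0': D → D

D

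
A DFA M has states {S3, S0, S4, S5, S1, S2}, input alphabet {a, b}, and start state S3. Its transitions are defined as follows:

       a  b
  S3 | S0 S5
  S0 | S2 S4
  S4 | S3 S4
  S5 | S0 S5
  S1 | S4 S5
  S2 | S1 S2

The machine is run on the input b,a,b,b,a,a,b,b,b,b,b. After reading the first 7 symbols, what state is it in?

S4

start at S3
read 'b': S3 → S5
read 'a': S5 → S0
read 'b': S0 → S4
read 'b': S4 → S4
read 'a': S4 → S3
read 'a': S3 → S0
read 'b': S0 → S4
After 7 symbols: S4.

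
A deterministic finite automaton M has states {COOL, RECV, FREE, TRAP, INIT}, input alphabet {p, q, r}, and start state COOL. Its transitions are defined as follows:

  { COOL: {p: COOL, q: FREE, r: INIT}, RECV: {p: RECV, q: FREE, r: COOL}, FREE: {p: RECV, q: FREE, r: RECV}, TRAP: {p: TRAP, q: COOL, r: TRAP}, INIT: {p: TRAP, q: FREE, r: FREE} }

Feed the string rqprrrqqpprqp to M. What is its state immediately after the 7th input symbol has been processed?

COOL → INIT → FREE → RECV → COOL → INIT → FREE → FREE
After 7 symbols: FREE.

FREE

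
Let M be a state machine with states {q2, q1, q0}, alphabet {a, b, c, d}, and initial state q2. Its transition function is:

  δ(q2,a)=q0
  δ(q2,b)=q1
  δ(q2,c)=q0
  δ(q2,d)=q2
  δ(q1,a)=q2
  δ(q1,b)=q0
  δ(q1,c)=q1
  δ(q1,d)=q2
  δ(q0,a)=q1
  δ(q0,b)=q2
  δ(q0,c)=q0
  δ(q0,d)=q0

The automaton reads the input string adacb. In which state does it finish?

q0

Trace: q2 -a-> q0 -d-> q0 -a-> q1 -c-> q1 -b-> q0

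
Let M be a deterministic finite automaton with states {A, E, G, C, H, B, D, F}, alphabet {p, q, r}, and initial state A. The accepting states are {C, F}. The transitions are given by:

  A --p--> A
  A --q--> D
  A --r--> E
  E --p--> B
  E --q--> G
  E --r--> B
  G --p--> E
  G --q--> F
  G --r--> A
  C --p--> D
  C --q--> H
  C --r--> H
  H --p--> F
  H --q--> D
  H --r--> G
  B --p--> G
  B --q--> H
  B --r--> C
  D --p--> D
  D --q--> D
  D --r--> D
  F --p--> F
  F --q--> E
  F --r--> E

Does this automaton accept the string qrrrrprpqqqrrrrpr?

No

start at A
read 'q': A → D
read 'r': D → D
read 'r': D → D
read 'r': D → D
read 'r': D → D
read 'p': D → D
read 'r': D → D
read 'p': D → D
read 'q': D → D
read 'q': D → D
read 'q': D → D
read 'r': D → D
read 'r': D → D
read 'r': D → D
read 'r': D → D
read 'p': D → D
read 'r': D → D
End state D is not accepting.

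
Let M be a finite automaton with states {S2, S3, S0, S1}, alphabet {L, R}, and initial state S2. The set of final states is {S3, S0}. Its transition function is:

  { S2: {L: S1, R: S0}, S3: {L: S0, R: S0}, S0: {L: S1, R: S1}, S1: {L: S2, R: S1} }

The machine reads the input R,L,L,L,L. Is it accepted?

S2 → S0 → S1 → S2 → S1 → S2
End state S2 is not accepting.

No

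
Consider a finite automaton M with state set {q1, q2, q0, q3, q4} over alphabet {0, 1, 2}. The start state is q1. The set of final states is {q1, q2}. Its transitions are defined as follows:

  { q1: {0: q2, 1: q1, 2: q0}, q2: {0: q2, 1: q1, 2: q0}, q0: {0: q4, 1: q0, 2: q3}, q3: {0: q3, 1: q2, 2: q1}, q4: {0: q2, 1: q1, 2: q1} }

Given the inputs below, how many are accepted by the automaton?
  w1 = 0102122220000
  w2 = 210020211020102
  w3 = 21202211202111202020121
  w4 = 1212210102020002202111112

0

w1:
  start at q1
  read '0': q1 → q2
  read '1': q2 → q1
  read '0': q1 → q2
  read '2': q2 → q0
  read '1': q0 → q0
  read '2': q0 → q3
  read '2': q3 → q1
  read '2': q1 → q0
  read '2': q0 → q3
  read '0': q3 → q3
  read '0': q3 → q3
  read '0': q3 → q3
  read '0': q3 → q3
  end q3, rejected
w2:
  start at q1
  read '2': q1 → q0
  read '1': q0 → q0
  read '0': q0 → q4
  read '0': q4 → q2
  read '2': q2 → q0
  read '0': q0 → q4
  read '2': q4 → q1
  read '1': q1 → q1
  read '1': q1 → q1
  read '0': q1 → q2
  read '2': q2 → q0
  read '0': q0 → q4
  read '1': q4 → q1
  read '0': q1 → q2
  read '2': q2 → q0
  end q0, rejected
w3:
  start at q1
  read '2': q1 → q0
  read '1': q0 → q0
  read '2': q0 → q3
  read '0': q3 → q3
  read '2': q3 → q1
  read '2': q1 → q0
  read '1': q0 → q0
  read '1': q0 → q0
  read '2': q0 → q3
  read '0': q3 → q3
  read '2': q3 → q1
  read '1': q1 → q1
  read '1': q1 → q1
  read '1': q1 → q1
  read '2': q1 → q0
  read '0': q0 → q4
  read '2': q4 → q1
  read '0': q1 → q2
  read '2': q2 → q0
  read '0': q0 → q4
  read '1': q4 → q1
  read '2': q1 → q0
  read '1': q0 → q0
  end q0, rejected
w4:
  start at q1
  read '1': q1 → q1
  read '2': q1 → q0
  read '1': q0 → q0
  read '2': q0 → q3
  read '2': q3 → q1
  read '1': q1 → q1
  read '0': q1 → q2
  read '1': q2 → q1
  read '0': q1 → q2
  read '2': q2 → q0
  read '0': q0 → q4
  read '2': q4 → q1
  read '0': q1 → q2
  read '0': q2 → q2
  read '0': q2 → q2
  read '2': q2 → q0
  read '2': q0 → q3
  read '0': q3 → q3
  read '2': q3 → q1
  read '1': q1 → q1
  read '1': q1 → q1
  read '1': q1 → q1
  read '1': q1 → q1
  read '1': q1 → q1
  read '2': q1 → q0
  end q0, rejected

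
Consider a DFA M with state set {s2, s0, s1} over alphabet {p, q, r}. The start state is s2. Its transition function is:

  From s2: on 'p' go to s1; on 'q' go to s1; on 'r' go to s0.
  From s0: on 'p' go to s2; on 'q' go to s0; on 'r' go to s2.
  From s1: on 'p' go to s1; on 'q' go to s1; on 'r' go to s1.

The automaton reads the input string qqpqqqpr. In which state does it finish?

s2 → s1 → s1 → s1 → s1 → s1 → s1 → s1 → s1

s1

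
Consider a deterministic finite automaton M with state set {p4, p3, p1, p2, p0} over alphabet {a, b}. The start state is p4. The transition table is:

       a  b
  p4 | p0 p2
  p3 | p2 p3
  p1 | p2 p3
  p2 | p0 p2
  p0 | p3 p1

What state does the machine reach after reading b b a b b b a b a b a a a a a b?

p1

start at p4
read 'b': p4 → p2
read 'b': p2 → p2
read 'a': p2 → p0
read 'b': p0 → p1
read 'b': p1 → p3
read 'b': p3 → p3
read 'a': p3 → p2
read 'b': p2 → p2
read 'a': p2 → p0
read 'b': p0 → p1
read 'a': p1 → p2
read 'a': p2 → p0
read 'a': p0 → p3
read 'a': p3 → p2
read 'a': p2 → p0
read 'b': p0 → p1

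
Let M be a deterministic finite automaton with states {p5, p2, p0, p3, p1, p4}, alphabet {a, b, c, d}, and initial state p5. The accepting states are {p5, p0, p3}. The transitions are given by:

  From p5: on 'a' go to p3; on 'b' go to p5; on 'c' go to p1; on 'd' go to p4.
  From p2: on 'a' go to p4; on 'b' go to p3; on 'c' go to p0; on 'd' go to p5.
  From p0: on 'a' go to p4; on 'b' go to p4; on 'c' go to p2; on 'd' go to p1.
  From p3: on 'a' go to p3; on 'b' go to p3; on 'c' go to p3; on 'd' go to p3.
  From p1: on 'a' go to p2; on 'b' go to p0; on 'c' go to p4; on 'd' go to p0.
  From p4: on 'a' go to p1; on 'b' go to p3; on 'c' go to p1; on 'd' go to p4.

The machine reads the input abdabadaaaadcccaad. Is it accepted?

Yes

start at p5
read 'a': p5 → p3
read 'b': p3 → p3
read 'd': p3 → p3
read 'a': p3 → p3
read 'b': p3 → p3
read 'a': p3 → p3
read 'd': p3 → p3
read 'a': p3 → p3
read 'a': p3 → p3
read 'a': p3 → p3
read 'a': p3 → p3
read 'd': p3 → p3
read 'c': p3 → p3
read 'c': p3 → p3
read 'c': p3 → p3
read 'a': p3 → p3
read 'a': p3 → p3
read 'd': p3 → p3
End state p3 is accepting.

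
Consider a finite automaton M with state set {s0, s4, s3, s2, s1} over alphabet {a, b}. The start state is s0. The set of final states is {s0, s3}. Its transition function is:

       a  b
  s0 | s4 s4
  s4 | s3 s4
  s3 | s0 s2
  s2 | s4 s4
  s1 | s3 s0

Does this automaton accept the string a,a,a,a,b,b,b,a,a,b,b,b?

Trace: s0 -a-> s4 -a-> s3 -a-> s0 -a-> s4 -b-> s4 -b-> s4 -b-> s4 -a-> s3 -a-> s0 -b-> s4 -b-> s4 -b-> s4
End state s4 is not accepting.

No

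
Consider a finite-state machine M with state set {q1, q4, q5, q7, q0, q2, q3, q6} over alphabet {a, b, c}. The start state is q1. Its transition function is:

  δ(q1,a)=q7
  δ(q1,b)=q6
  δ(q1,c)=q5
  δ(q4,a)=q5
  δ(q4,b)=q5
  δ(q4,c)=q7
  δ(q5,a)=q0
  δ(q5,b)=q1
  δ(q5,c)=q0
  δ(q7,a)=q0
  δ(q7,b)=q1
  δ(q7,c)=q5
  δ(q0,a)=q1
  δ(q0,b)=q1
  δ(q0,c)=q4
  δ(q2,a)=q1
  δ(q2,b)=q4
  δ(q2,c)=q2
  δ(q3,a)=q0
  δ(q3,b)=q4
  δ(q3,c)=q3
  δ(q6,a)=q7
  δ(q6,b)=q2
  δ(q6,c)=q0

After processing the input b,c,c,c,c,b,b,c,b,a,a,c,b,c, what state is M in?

q1 → q6 → q0 → q4 → q7 → q5 → q1 → q6 → q0 → q1 → q7 → q0 → q4 → q5 → q0

q0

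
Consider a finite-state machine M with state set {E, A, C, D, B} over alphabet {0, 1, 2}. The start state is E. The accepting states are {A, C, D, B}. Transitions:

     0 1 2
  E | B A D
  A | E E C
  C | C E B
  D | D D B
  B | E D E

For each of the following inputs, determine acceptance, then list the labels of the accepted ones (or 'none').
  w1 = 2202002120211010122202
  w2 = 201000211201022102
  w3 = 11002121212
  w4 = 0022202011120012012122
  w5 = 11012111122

w1, w2, w3, w4

w1: E → D → B → E → D → D → D → B → D → B → E → D → D → D → D → D → D → D → B → E → D → D → B  → end B, accepted
w2: E → D → D → D → D → D → D → B → D → D → B → E → A → E → D → B → D → D → B  → end B, accepted
w3: E → A → E → B → E → D → D → B → D → B → D → B  → end B, accepted
w4: E → B → E → D → B → E → B → E → B → D → D → D → B → E → B → D → B → E → A → C → E → D → B  → end B, accepted
w5: E → A → E → B → D → B → D → D → D → D → B → E  → end E, rejected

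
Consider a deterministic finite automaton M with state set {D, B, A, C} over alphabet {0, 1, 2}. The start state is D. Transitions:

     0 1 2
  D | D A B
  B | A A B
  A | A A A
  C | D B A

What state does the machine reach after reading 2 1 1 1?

start at D
read '2': D → B
read '1': B → A
read '1': A → A
read '1': A → A

A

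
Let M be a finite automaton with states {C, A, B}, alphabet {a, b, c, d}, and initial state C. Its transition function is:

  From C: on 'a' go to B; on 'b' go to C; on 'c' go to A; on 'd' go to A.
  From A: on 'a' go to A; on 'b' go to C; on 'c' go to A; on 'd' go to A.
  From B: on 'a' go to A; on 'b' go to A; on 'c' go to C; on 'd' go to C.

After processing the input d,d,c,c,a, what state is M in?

start at C
read 'd': C → A
read 'd': A → A
read 'c': A → A
read 'c': A → A
read 'a': A → A

A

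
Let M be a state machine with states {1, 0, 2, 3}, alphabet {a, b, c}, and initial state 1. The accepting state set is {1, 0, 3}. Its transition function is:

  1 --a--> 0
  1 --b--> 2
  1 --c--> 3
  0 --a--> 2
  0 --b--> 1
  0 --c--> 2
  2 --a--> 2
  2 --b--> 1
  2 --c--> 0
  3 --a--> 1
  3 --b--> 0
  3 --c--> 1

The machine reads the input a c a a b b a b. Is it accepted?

start at 1
read 'a': 1 → 0
read 'c': 0 → 2
read 'a': 2 → 2
read 'a': 2 → 2
read 'b': 2 → 1
read 'b': 1 → 2
read 'a': 2 → 2
read 'b': 2 → 1
End state 1 is accepting.

Yes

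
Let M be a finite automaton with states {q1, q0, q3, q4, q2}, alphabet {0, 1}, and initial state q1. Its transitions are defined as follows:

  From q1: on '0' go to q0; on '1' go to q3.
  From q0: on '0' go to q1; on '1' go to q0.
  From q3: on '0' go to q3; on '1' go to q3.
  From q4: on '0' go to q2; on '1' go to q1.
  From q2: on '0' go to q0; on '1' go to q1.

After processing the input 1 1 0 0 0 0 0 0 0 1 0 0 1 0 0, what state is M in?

Trace: q1 -1-> q3 -1-> q3 -0-> q3 -0-> q3 -0-> q3 -0-> q3 -0-> q3 -0-> q3 -0-> q3 -1-> q3 -0-> q3 -0-> q3 -1-> q3 -0-> q3 -0-> q3

q3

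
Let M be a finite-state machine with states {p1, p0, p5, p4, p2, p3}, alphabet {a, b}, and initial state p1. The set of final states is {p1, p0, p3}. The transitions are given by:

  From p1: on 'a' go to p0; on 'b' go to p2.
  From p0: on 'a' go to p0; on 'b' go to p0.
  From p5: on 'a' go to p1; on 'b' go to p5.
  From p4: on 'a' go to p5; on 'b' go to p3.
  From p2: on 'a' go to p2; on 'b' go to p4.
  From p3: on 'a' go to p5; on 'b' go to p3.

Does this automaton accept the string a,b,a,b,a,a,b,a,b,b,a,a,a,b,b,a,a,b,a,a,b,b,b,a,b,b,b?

start at p1
read 'a': p1 → p0
read 'b': p0 → p0
read 'a': p0 → p0
read 'b': p0 → p0
read 'a': p0 → p0
read 'a': p0 → p0
read 'b': p0 → p0
read 'a': p0 → p0
read 'b': p0 → p0
read 'b': p0 → p0
read 'a': p0 → p0
read 'a': p0 → p0
read 'a': p0 → p0
read 'b': p0 → p0
read 'b': p0 → p0
read 'a': p0 → p0
read 'a': p0 → p0
read 'b': p0 → p0
read 'a': p0 → p0
read 'a': p0 → p0
read 'b': p0 → p0
read 'b': p0 → p0
read 'b': p0 → p0
read 'a': p0 → p0
read 'b': p0 → p0
read 'b': p0 → p0
read 'b': p0 → p0
End state p0 is accepting.

Yes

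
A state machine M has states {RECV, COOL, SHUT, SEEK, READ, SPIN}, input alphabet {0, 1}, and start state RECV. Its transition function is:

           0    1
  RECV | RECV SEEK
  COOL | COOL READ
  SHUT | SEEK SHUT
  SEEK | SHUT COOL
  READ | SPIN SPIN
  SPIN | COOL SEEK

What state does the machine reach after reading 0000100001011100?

RECV → RECV → RECV → RECV → RECV → SEEK → SHUT → SEEK → SHUT → SEEK → COOL → COOL → READ → SPIN → SEEK → SHUT → SEEK

SEEK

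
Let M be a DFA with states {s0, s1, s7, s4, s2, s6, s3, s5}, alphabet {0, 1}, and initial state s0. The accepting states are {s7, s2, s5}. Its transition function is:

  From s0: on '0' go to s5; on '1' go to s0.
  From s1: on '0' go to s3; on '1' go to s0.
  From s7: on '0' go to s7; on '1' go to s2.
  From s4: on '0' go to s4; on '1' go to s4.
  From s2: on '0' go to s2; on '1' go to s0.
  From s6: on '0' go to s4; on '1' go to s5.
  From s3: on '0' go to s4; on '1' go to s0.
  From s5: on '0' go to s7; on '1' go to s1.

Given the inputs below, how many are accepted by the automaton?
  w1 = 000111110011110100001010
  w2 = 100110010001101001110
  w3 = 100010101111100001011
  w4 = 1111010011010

0

w1: s0 → s5 → s7 → s7 → s2 → s0 → s0 → s0 → s0 → s5 → s7 → s2 → s0 → s0 → s0 → s5 → s1 → s3 → s4 → s4 → s4 → s4 → s4 → s4 → s4  → end s4, rejected
w2: s0 → s0 → s5 → s7 → s2 → s0 → s5 → s7 → s2 → s2 → s2 → s2 → s0 → s0 → s5 → s1 → s3 → s4 → s4 → s4 → s4 → s4  → end s4, rejected
w3: s0 → s0 → s5 → s7 → s7 → s2 → s2 → s0 → s5 → s1 → s0 → s0 → s0 → s0 → s5 → s7 → s7 → s7 → s2 → s2 → s0 → s0  → end s0, rejected
w4: s0 → s0 → s0 → s0 → s0 → s5 → s1 → s3 → s4 → s4 → s4 → s4 → s4 → s4  → end s4, rejected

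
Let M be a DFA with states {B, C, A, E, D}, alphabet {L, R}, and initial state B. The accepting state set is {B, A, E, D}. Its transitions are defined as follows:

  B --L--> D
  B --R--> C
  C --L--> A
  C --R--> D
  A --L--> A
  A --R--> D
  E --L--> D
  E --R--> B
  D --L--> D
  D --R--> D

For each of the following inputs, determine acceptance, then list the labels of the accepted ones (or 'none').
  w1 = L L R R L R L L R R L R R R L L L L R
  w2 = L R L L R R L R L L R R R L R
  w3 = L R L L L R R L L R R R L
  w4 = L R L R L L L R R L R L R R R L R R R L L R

w1, w2, w3, w4

w1: B → D → D → D → D → D → D → D → D → D → D → D → D → D → D → D → D → D → D → D  → end D, accepted
w2: B → D → D → D → D → D → D → D → D → D → D → D → D → D → D → D  → end D, accepted
w3: B → D → D → D → D → D → D → D → D → D → D → D → D → D  → end D, accepted
w4: B → D → D → D → D → D → D → D → D → D → D → D → D → D → D → D → D → D → D → D → D → D → D  → end D, accepted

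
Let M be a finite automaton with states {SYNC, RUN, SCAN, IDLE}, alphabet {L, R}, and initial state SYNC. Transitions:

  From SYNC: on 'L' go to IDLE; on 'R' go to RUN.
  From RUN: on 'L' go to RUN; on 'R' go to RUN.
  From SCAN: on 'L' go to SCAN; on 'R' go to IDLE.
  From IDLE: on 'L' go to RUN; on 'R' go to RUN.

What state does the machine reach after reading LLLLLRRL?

RUN

start at SYNC
read 'L': SYNC → IDLE
read 'L': IDLE → RUN
read 'L': RUN → RUN
read 'L': RUN → RUN
read 'L': RUN → RUN
read 'R': RUN → RUN
read 'R': RUN → RUN
read 'L': RUN → RUN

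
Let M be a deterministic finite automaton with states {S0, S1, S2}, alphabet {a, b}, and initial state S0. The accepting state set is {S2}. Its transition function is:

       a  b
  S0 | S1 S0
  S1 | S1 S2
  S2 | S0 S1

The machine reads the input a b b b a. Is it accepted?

Trace: S0 -a-> S1 -b-> S2 -b-> S1 -b-> S2 -a-> S0
End state S0 is not accepting.

No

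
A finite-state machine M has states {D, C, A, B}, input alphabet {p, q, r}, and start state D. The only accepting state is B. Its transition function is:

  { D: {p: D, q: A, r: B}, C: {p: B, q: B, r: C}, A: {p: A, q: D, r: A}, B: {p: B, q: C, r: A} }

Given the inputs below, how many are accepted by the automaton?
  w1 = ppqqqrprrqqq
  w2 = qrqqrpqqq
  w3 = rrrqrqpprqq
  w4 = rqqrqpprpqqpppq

w1: D → D → D → A → D → A → A → A → A → A → D → A → D  → end D, rejected
w2: D → A → A → D → A → A → A → D → A → D  → end D, rejected
w3: D → B → A → A → D → B → C → B → B → A → D → A  → end A, rejected
w4: D → B → C → B → A → D → D → D → B → B → C → B → B → B → B → C  → end C, rejected

0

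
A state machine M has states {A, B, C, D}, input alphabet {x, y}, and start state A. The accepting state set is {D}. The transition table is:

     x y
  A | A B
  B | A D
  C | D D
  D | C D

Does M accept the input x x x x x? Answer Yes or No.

No

start at A
read 'x': A → A
read 'x': A → A
read 'x': A → A
read 'x': A → A
read 'x': A → A
End state A is not accepting.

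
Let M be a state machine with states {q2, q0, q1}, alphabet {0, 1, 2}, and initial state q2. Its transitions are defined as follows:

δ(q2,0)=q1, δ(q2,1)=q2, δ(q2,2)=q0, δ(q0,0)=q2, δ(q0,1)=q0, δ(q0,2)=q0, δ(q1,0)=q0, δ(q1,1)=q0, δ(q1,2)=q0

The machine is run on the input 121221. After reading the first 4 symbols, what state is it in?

q2 → q2 → q0 → q0 → q0
After 4 symbols: q0.

q0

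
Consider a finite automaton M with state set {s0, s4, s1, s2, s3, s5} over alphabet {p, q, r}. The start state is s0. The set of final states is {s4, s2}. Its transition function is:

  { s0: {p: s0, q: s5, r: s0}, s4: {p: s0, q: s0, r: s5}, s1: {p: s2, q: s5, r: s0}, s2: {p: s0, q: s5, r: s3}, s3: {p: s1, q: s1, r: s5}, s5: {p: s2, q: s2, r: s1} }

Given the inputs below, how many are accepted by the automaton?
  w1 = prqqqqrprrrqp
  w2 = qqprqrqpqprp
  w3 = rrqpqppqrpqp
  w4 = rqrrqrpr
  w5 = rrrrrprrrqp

w1:
  start at s0
  read 'p': s0 → s0
  read 'r': s0 → s0
  read 'q': s0 → s5
  read 'q': s5 → s2
  read 'q': s2 → s5
  read 'q': s5 → s2
  read 'r': s2 → s3
  read 'p': s3 → s1
  read 'r': s1 → s0
  read 'r': s0 → s0
  read 'r': s0 → s0
  read 'q': s0 → s5
  read 'p': s5 → s2
  end s2, accepted
w2:
  start at s0
  read 'q': s0 → s5
  read 'q': s5 → s2
  read 'p': s2 → s0
  read 'r': s0 → s0
  read 'q': s0 → s5
  read 'r': s5 → s1
  read 'q': s1 → s5
  read 'p': s5 → s2
  read 'q': s2 → s5
  read 'p': s5 → s2
  read 'r': s2 → s3
  read 'p': s3 → s1
  end s1, rejected
w3:
  start at s0
  read 'r': s0 → s0
  read 'r': s0 → s0
  read 'q': s0 → s5
  read 'p': s5 → s2
  read 'q': s2 → s5
  read 'p': s5 → s2
  read 'p': s2 → s0
  read 'q': s0 → s5
  read 'r': s5 → s1
  read 'p': s1 → s2
  read 'q': s2 → s5
  read 'p': s5 → s2
  end s2, accepted
w4:
  start at s0
  read 'r': s0 → s0
  read 'q': s0 → s5
  read 'r': s5 → s1
  read 'r': s1 → s0
  read 'q': s0 → s5
  read 'r': s5 → s1
  read 'p': s1 → s2
  read 'r': s2 → s3
  end s3, rejected
w5:
  start at s0
  read 'r': s0 → s0
  read 'r': s0 → s0
  read 'r': s0 → s0
  read 'r': s0 → s0
  read 'r': s0 → s0
  read 'p': s0 → s0
  read 'r': s0 → s0
  read 'r': s0 → s0
  read 'r': s0 → s0
  read 'q': s0 → s5
  read 'p': s5 → s2
  end s2, accepted

3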